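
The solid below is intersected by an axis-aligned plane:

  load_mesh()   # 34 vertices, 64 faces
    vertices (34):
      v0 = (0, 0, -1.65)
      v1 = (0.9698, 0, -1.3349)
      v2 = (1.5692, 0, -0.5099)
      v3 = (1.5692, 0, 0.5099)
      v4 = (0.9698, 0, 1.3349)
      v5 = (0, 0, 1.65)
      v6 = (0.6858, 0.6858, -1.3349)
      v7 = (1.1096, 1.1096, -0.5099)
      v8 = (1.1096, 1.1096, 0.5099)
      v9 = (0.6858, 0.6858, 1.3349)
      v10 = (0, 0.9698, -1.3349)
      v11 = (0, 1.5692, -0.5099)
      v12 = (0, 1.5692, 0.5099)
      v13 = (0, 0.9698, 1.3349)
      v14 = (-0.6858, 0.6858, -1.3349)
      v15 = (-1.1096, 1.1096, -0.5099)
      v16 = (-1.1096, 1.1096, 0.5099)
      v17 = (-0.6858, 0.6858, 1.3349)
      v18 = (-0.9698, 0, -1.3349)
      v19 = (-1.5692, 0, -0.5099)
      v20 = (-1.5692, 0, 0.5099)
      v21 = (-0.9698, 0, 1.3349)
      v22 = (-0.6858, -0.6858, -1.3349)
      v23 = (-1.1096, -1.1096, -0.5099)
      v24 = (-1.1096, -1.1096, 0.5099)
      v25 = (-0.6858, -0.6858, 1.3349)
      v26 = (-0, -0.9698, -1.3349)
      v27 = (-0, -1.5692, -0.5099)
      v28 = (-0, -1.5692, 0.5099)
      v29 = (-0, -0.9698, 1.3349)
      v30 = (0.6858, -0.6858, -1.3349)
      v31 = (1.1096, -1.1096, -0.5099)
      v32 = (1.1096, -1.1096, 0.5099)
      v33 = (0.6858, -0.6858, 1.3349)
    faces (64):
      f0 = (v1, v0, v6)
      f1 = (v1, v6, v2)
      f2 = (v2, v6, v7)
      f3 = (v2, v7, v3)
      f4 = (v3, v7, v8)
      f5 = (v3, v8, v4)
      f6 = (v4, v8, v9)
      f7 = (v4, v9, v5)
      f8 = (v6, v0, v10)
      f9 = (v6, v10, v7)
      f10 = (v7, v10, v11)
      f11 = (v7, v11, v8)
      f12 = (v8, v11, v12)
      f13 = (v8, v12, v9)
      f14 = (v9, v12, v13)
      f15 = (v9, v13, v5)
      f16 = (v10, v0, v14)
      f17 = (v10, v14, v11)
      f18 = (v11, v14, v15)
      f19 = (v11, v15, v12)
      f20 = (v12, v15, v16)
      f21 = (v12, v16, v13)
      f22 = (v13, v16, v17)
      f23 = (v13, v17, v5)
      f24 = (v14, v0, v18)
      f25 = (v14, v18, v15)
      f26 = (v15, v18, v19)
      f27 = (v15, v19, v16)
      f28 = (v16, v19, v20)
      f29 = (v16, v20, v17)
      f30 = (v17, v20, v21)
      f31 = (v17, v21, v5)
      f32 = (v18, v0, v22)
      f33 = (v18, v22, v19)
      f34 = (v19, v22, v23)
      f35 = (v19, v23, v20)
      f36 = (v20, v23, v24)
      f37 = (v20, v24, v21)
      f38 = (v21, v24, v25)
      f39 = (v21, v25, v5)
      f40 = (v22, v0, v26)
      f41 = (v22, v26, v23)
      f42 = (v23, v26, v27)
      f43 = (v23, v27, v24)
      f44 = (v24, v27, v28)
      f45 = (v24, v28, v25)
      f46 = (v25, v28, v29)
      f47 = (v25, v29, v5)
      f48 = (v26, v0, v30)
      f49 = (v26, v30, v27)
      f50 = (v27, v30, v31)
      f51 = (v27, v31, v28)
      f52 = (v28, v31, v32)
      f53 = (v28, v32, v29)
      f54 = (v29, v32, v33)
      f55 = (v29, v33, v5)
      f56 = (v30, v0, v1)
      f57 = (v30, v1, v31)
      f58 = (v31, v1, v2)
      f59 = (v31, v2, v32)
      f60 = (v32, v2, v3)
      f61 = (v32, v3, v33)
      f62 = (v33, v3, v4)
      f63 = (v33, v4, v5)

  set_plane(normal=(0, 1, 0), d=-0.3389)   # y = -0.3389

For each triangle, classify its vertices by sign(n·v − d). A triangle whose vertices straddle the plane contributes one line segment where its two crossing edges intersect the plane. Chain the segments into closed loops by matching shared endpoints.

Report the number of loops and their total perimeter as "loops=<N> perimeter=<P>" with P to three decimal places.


Straddling triangles (20 of 64):
  (v18,v0,v22) [++-] → (-0.3389, -0.3389, -1.49429)–(-0.829456, -0.3389, -1.3349)  len=0.5158
  (v18,v22,v19) [+-+] → (-0.829456, -0.3389, -1.3349)–(-1.13265, -0.3389, -0.917588)  len=0.5158
  (v19,v22,v23) [+--] → (-1.13265, -0.3389, -0.917588)–(-1.42883, -0.3389, -0.5099)  len=0.5039
  (v19,v23,v20) [+-+] → (-1.42883, -0.3389, -0.5099)–(-1.42883, -0.3389, 0.198427)  len=0.7083
  (v20,v23,v24) [+--] → (-1.42883, -0.3389, 0.198427)–(-1.42883, -0.3389, 0.5099)  len=0.3115
  (v20,v24,v21) [+-+] → (-1.42883, -0.3389, 0.5099)–(-1.0125, -0.3389, 1.08292)  len=0.7083
  (v21,v24,v25) [+--] → (-1.0125, -0.3389, 1.08292)–(-0.829456, -0.3389, 1.3349)  len=0.3114
  (v21,v25,v5) [+-+] → (-0.829456, -0.3389, 1.3349)–(-0.3389, -0.3389, 1.49429)  len=0.5158
  (v22,v0,v26) [-+-] → (-0.3389, -0.3389, -1.49429)–(0, -0.3389, -1.53989)  len=0.3420
  (v25,v29,v5) [--+] → (0, -0.3389, 1.53989)–(-0.3389, -0.3389, 1.49429)  len=0.3420
  (v26,v0,v30) [-+-] → (0, -0.3389, -1.53989)–(0.3389, -0.3389, -1.49429)  len=0.3420
  (v29,v33,v5) [--+] → (0.3389, -0.3389, 1.49429)–(0, -0.3389, 1.53989)  len=0.3420
  (v30,v0,v1) [-++] → (0.3389, -0.3389, -1.49429)–(0.829456, -0.3389, -1.3349)  len=0.5158
  (v30,v1,v31) [-+-] → (0.829456, -0.3389, -1.3349)–(1.0125, -0.3389, -1.08292)  len=0.3114
  (v31,v1,v2) [-++] → (1.0125, -0.3389, -1.08292)–(1.42883, -0.3389, -0.5099)  len=0.7083
  (v31,v2,v32) [-+-] → (1.42883, -0.3389, -0.5099)–(1.42883, -0.3389, -0.198427)  len=0.3115
  (v32,v2,v3) [-++] → (1.42883, -0.3389, -0.198427)–(1.42883, -0.3389, 0.5099)  len=0.7083
  (v32,v3,v33) [-+-] → (1.42883, -0.3389, 0.5099)–(1.13265, -0.3389, 0.917588)  len=0.5039
  (v33,v3,v4) [-++] → (1.13265, -0.3389, 0.917588)–(0.829456, -0.3389, 1.3349)  len=0.5158
  (v33,v4,v5) [-++] → (0.829456, -0.3389, 1.3349)–(0.3389, -0.3389, 1.49429)  len=0.5158

Chained into 1 loop(s):
  loop 1: 20 segments, perimeter = 9.5496
Total perimeter = 9.550

loops=1 perimeter=9.550


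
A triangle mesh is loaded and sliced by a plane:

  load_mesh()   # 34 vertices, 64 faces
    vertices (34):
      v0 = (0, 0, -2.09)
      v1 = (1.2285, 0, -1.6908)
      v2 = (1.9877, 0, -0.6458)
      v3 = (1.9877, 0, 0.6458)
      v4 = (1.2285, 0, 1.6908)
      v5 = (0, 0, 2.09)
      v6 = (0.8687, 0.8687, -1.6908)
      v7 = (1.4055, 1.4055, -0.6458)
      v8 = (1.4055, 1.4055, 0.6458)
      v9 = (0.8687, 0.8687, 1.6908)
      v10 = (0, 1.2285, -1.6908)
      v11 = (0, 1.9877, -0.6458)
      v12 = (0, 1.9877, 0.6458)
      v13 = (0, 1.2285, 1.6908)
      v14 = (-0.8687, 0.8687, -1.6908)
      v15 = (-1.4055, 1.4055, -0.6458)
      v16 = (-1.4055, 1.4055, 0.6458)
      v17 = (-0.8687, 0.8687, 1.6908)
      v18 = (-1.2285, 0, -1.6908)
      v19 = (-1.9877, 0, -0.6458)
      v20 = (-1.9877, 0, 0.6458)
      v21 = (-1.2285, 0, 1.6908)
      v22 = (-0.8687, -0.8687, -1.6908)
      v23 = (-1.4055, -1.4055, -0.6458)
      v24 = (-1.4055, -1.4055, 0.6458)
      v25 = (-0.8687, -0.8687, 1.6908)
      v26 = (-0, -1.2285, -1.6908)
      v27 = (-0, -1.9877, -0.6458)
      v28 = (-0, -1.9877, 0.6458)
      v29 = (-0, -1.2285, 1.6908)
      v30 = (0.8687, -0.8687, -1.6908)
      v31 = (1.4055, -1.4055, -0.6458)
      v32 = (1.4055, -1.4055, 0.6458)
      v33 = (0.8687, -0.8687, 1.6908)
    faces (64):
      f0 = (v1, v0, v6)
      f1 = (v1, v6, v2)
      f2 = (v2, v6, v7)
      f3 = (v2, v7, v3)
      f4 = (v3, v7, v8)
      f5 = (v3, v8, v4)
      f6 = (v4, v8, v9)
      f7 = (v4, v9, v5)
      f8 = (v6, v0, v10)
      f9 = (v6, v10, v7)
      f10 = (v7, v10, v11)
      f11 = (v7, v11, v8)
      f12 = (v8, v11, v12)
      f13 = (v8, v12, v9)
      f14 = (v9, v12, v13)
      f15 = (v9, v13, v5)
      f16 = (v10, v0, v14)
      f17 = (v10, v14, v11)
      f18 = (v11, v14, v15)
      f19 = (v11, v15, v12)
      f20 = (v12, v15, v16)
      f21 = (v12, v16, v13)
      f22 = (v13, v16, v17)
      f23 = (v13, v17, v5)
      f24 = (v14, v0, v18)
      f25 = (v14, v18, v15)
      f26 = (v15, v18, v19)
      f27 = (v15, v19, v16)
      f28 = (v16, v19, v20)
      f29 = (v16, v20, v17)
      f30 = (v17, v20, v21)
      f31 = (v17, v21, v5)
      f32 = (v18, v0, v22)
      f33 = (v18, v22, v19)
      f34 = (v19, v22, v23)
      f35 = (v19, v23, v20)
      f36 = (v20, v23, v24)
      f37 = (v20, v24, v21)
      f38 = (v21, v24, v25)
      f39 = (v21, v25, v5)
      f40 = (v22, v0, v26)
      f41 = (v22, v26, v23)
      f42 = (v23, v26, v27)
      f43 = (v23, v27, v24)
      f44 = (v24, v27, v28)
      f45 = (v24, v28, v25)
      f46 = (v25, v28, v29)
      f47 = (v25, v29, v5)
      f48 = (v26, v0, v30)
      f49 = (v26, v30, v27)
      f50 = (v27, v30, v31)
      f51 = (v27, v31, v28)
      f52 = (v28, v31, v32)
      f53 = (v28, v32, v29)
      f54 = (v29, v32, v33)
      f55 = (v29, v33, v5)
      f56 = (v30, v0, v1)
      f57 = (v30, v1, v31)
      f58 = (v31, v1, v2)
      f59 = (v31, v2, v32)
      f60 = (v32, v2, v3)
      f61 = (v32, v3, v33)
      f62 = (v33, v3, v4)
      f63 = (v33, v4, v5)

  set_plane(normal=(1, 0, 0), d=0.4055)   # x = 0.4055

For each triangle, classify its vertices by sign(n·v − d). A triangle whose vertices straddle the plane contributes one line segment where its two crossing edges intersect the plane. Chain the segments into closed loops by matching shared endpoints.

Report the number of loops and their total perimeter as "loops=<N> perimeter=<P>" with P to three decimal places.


loops=1 perimeter=12.142

Straddling triangles (20 of 64):
  (v1,v0,v6) [+-+] → (0.4055, 0, -1.95823)–(0.4055, 0.4055, -1.90366)  len=0.4092
  (v4,v9,v5) [++-] → (0.4055, 0.4055, 1.90366)–(0.4055, 0, 1.95823)  len=0.4092
  (v6,v0,v10) [+--] → (0.4055, 0.4055, -1.90366)–(0.4055, 1.06055, -1.6908)  len=0.6888
  (v6,v10,v7) [+-+] → (0.4055, 1.06055, -1.6908)–(0.4055, 1.27957, -1.38931)  len=0.3726
  (v7,v10,v11) [+--] → (0.4055, 1.27957, -1.38931)–(0.4055, 1.81973, -0.6458)  len=0.9190
  (v7,v11,v8) [+-+] → (0.4055, 1.81973, -0.6458)–(0.4055, 1.81973, -0.273161)  len=0.3726
  (v8,v11,v12) [+--] → (0.4055, 1.81973, -0.273161)–(0.4055, 1.81973, 0.6458)  len=0.9190
  (v8,v12,v9) [+-+] → (0.4055, 1.81973, 0.6458)–(0.4055, 1.46536, 1.13359)  len=0.6029
  (v9,v12,v13) [+--] → (0.4055, 1.46536, 1.13359)–(0.4055, 1.06055, 1.6908)  len=0.6887
  (v9,v13,v5) [+--] → (0.4055, 1.06055, 1.6908)–(0.4055, 0.4055, 1.90366)  len=0.6888
  (v26,v0,v30) [--+] → (0.4055, -0.4055, -1.90366)–(0.4055, -1.06055, -1.6908)  len=0.6888
  (v26,v30,v27) [-+-] → (0.4055, -1.06055, -1.6908)–(0.4055, -1.46536, -1.13359)  len=0.6887
  (v27,v30,v31) [-++] → (0.4055, -1.46536, -1.13359)–(0.4055, -1.81973, -0.6458)  len=0.6029
  (v27,v31,v28) [-+-] → (0.4055, -1.81973, -0.6458)–(0.4055, -1.81973, 0.273161)  len=0.9190
  (v28,v31,v32) [-++] → (0.4055, -1.81973, 0.273161)–(0.4055, -1.81973, 0.6458)  len=0.3726
  (v28,v32,v29) [-+-] → (0.4055, -1.81973, 0.6458)–(0.4055, -1.27957, 1.38931)  len=0.9190
  (v29,v32,v33) [-++] → (0.4055, -1.27957, 1.38931)–(0.4055, -1.06055, 1.6908)  len=0.3726
  (v29,v33,v5) [-+-] → (0.4055, -1.06055, 1.6908)–(0.4055, -0.4055, 1.90366)  len=0.6888
  (v30,v0,v1) [+-+] → (0.4055, -0.4055, -1.90366)–(0.4055, 0, -1.95823)  len=0.4092
  (v33,v4,v5) [++-] → (0.4055, 0, 1.95823)–(0.4055, -0.4055, 1.90366)  len=0.4092

Chained into 1 loop(s):
  loop 1: 20 segments, perimeter = 12.1415
Total perimeter = 12.142


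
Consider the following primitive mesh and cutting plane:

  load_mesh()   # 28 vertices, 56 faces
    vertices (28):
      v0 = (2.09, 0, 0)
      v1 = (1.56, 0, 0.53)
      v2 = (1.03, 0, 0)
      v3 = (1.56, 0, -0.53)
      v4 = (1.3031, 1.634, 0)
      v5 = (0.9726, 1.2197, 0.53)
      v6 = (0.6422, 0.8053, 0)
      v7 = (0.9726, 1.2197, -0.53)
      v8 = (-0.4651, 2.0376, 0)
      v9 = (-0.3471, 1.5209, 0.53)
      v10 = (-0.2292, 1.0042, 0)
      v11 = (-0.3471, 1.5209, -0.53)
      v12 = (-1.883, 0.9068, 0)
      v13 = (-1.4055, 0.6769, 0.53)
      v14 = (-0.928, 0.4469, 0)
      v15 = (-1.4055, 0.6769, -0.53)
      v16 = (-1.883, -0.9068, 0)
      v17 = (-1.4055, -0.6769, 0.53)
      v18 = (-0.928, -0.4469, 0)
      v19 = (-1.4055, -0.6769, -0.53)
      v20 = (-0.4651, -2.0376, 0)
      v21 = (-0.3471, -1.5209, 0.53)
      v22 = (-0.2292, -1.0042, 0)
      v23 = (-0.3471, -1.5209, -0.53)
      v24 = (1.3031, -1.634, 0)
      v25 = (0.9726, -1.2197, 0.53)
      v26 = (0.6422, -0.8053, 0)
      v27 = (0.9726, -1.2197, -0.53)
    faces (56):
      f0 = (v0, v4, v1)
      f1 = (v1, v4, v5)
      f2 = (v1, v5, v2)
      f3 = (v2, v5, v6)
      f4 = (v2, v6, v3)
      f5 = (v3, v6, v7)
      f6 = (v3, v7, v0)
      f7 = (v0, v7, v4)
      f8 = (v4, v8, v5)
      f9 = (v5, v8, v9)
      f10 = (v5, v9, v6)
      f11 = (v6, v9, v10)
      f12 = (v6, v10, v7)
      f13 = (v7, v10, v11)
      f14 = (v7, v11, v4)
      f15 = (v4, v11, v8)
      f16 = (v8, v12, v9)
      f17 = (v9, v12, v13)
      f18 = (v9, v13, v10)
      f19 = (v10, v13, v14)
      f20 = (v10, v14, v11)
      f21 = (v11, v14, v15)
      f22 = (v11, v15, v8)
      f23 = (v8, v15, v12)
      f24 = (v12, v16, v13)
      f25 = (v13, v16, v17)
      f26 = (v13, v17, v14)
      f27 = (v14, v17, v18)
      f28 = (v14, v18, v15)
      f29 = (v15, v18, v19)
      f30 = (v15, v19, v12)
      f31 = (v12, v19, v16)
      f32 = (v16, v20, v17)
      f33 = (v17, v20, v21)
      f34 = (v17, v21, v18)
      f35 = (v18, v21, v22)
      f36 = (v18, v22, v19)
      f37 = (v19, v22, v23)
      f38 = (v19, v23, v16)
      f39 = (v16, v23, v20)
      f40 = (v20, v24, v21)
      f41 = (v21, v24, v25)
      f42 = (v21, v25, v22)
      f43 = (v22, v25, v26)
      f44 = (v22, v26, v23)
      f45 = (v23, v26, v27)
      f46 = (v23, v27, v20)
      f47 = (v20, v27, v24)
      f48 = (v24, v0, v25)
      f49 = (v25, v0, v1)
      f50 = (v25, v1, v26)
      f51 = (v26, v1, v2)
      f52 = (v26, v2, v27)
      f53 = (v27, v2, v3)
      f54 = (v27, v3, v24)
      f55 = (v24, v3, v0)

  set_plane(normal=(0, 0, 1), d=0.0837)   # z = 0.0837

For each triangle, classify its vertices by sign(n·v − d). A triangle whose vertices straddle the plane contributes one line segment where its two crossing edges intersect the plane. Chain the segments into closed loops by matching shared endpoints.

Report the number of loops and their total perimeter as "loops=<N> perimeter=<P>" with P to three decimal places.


loops=2 perimeter=18.952

Straddling triangles (28 of 56):
  (v0,v4,v1) [--+] → (1.34367, 1.37595, 0.0837)–(2.0063, 0, 0.0837)  len=1.5272
  (v1,v4,v5) [+-+] → (1.34367, 1.37595, 0.0837)–(1.25091, 1.56857, 0.0837)  len=0.2138
  (v1,v5,v2) [++-] → (1.02094, 0.192621, 0.0837)–(1.1137, 0, 0.0837)  len=0.2138
  (v2,v5,v6) [-+-] → (1.02094, 0.192621, 0.0837)–(0.694378, 0.870744, 0.0837)  len=0.7527
  (v4,v8,v5) [--+] → (-0.238052, 1.90843, 0.0837)–(1.25091, 1.56857, 0.0837)  len=1.5273
  (v5,v8,v9) [+-+] → (-0.238052, 1.90843, 0.0837)–(-0.446465, 1.956, 0.0837)  len=0.2138
  (v5,v9,v6) [++-] → (0.485965, 0.918311, 0.0837)–(0.694378, 0.870744, 0.0837)  len=0.2138
  (v6,v9,v10) [-+-] → (0.485965, 0.918311, 0.0837)–(-0.247819, 1.0858, 0.0837)  len=0.7527
  (v8,v12,v9) [--+] → (-1.64044, 1.00378, 0.0837)–(-0.446465, 1.956, 0.0837)  len=1.5272
  (v9,v12,v13) [+-+] → (-1.64044, 1.00378, 0.0837)–(-1.80759, 0.870493, 0.0837)  len=0.2138
  (v9,v13,v10) [++-] → (-0.414967, 0.952511, 0.0837)–(-0.247819, 1.0858, 0.0837)  len=0.2138
  (v10,v13,v14) [-+-] → (-0.414967, 0.952511, 0.0837)–(-1.00341, 0.483223, 0.0837)  len=0.7527
  (v12,v16,v13) [--+] → (-1.80759, -0.656695, 0.0837)–(-1.80759, 0.870493, 0.0837)  len=1.5272
  (v13,v16,v17) [+-+] → (-1.80759, -0.656695, 0.0837)–(-1.80759, -0.870493, 0.0837)  len=0.2138
  (v13,v17,v14) [++-] → (-1.00341, 0.269424, 0.0837)–(-1.00341, 0.483223, 0.0837)  len=0.2138
  (v14,v17,v18) [-+-] → (-1.00341, 0.269424, 0.0837)–(-1.00341, -0.483223, 0.0837)  len=0.7526
  (v16,v20,v17) [--+] → (-0.613612, -1.82271, 0.0837)–(-1.80759, -0.870493, 0.0837)  len=1.5272
  (v17,v20,v21) [+-+] → (-0.613612, -1.82271, 0.0837)–(-0.446465, -1.956, 0.0837)  len=0.2138
  (v17,v21,v18) [++-] → (-0.836262, -0.616511, 0.0837)–(-1.00341, -0.483223, 0.0837)  len=0.2138
  (v18,v21,v22) [-+-] → (-0.836262, -0.616511, 0.0837)–(-0.247819, -1.0858, 0.0837)  len=0.7527
  (v20,v24,v21) [--+] → (1.04249, -1.61614, 0.0837)–(-0.446465, -1.956, 0.0837)  len=1.5273
  (v21,v24,v25) [+-+] → (1.04249, -1.61614, 0.0837)–(1.25091, -1.56857, 0.0837)  len=0.2138
  (v21,v25,v22) [++-] → (-0.0394063, -1.03823, 0.0837)–(-0.247819, -1.0858, 0.0837)  len=0.2138
  (v22,v25,v26) [-+-] → (-0.0394063, -1.03823, 0.0837)–(0.694378, -0.870744, 0.0837)  len=0.7527
  (v24,v0,v25) [--+] → (1.91354, -0.192621, 0.0837)–(1.25091, -1.56857, 0.0837)  len=1.5272
  (v25,v0,v1) [+-+] → (1.91354, -0.192621, 0.0837)–(2.0063, 0, 0.0837)  len=0.2138
  (v25,v1,v26) [++-] → (0.787143, -0.678123, 0.0837)–(0.694378, -0.870744, 0.0837)  len=0.2138
  (v26,v1,v2) [-+-] → (0.787143, -0.678123, 0.0837)–(1.1137, 0, 0.0837)  len=0.7527

Chained into 2 loop(s):
  loop 1: 14 segments, perimeter = 12.1870
  loop 2: 14 segments, perimeter = 6.7651
Total perimeter = 18.952


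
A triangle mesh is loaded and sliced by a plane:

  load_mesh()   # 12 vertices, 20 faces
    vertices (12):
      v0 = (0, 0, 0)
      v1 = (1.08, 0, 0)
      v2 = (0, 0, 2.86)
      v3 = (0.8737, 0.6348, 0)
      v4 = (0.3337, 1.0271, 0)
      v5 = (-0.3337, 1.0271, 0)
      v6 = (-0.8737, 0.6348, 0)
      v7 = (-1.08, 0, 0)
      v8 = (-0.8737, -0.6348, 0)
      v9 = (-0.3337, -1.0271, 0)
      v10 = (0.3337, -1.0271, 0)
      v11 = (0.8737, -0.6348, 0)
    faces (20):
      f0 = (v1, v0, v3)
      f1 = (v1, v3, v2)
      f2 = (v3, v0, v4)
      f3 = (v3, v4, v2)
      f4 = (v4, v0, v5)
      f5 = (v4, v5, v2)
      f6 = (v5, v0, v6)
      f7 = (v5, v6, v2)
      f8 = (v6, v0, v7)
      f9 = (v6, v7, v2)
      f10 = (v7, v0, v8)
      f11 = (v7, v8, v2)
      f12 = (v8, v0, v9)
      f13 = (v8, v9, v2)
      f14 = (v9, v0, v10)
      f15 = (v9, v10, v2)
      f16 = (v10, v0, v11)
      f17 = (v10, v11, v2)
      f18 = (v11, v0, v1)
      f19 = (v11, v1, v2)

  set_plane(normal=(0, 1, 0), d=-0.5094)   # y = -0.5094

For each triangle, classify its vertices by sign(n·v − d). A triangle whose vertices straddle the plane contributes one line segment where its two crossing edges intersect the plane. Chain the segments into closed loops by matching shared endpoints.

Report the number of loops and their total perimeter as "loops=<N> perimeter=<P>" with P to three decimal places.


loops=1 perimeter=5.422

Straddling triangles (10 of 20):
  (v7,v0,v8) [++-] → (-0.701107, -0.5094, 0)–(-0.914453, -0.5094, 0)  len=0.2133
  (v7,v8,v2) [+-+] → (-0.914453, -0.5094, 0)–(-0.701107, -0.5094, 0.564972)  len=0.6039
  (v8,v0,v9) [-+-] → (-0.701107, -0.5094, 0)–(-0.165502, -0.5094, 0)  len=0.5356
  (v8,v9,v2) [--+] → (-0.165502, -0.5094, 1.44156)–(-0.701107, -0.5094, 0.564972)  len=1.0273
  (v9,v0,v10) [-+-] → (-0.165502, -0.5094, 0)–(0.165502, -0.5094, 0)  len=0.3310
  (v9,v10,v2) [--+] → (0.165502, -0.5094, 1.44156)–(-0.165502, -0.5094, 1.44156)  len=0.3310
  (v10,v0,v11) [-+-] → (0.165502, -0.5094, 0)–(0.701107, -0.5094, 0)  len=0.5356
  (v10,v11,v2) [--+] → (0.701107, -0.5094, 0.564972)–(0.165502, -0.5094, 1.44156)  len=1.0273
  (v11,v0,v1) [-++] → (0.701107, -0.5094, 0)–(0.914453, -0.5094, 0)  len=0.2133
  (v11,v1,v2) [-++] → (0.914453, -0.5094, 0)–(0.701107, -0.5094, 0.564972)  len=0.6039

Chained into 1 loop(s):
  loop 1: 10 segments, perimeter = 5.4223
Total perimeter = 5.422


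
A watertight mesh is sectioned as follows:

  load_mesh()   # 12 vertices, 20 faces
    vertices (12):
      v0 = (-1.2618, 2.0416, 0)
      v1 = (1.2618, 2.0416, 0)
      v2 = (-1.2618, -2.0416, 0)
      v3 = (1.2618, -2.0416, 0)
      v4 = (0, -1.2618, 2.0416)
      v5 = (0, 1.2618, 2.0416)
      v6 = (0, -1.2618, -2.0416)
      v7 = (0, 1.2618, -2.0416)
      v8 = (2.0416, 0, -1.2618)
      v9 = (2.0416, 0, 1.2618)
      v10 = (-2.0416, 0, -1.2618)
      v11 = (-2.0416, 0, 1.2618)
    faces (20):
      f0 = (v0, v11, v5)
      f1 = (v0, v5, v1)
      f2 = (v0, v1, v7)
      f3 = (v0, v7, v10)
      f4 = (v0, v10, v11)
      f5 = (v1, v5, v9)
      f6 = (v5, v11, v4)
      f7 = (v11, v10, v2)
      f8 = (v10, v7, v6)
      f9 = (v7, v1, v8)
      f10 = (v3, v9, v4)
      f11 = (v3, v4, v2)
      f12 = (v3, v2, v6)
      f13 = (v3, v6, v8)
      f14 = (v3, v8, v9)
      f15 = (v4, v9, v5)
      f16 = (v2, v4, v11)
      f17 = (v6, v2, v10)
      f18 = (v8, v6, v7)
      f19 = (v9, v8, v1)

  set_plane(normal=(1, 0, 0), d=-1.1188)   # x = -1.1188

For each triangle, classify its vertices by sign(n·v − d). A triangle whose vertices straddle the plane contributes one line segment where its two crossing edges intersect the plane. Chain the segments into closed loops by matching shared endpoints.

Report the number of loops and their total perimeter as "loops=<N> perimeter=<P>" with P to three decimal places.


Straddling triangles (10 of 20):
  (v0,v11,v5) [--+] → (-1.1188, 0.570332, 1.61427)–(-1.1188, 1.95323, 0.231375)  len=1.9557
  (v0,v5,v1) [-++] → (-1.1188, 1.95323, 0.231375)–(-1.1188, 2.0416, 0)  len=0.2477
  (v0,v1,v7) [-++] → (-1.1188, 2.0416, 0)–(-1.1188, 1.95323, -0.231375)  len=0.2477
  (v0,v7,v10) [-+-] → (-1.1188, 1.95323, -0.231375)–(-1.1188, 0.570332, -1.61427)  len=1.9557
  (v5,v11,v4) [+-+] → (-1.1188, 0.570332, 1.61427)–(-1.1188, -0.570332, 1.61427)  len=1.1407
  (v10,v7,v6) [-++] → (-1.1188, 0.570332, -1.61427)–(-1.1188, -0.570332, -1.61427)  len=1.1407
  (v3,v4,v2) [++-] → (-1.1188, -1.95323, 0.231375)–(-1.1188, -2.0416, 0)  len=0.2477
  (v3,v2,v6) [+-+] → (-1.1188, -2.0416, 0)–(-1.1188, -1.95323, -0.231375)  len=0.2477
  (v2,v4,v11) [-+-] → (-1.1188, -1.95323, 0.231375)–(-1.1188, -0.570332, 1.61427)  len=1.9557
  (v6,v2,v10) [+--] → (-1.1188, -1.95323, -0.231375)–(-1.1188, -0.570332, -1.61427)  len=1.9557

Chained into 1 loop(s):
  loop 1: 10 segments, perimeter = 11.0949
Total perimeter = 11.095

loops=1 perimeter=11.095


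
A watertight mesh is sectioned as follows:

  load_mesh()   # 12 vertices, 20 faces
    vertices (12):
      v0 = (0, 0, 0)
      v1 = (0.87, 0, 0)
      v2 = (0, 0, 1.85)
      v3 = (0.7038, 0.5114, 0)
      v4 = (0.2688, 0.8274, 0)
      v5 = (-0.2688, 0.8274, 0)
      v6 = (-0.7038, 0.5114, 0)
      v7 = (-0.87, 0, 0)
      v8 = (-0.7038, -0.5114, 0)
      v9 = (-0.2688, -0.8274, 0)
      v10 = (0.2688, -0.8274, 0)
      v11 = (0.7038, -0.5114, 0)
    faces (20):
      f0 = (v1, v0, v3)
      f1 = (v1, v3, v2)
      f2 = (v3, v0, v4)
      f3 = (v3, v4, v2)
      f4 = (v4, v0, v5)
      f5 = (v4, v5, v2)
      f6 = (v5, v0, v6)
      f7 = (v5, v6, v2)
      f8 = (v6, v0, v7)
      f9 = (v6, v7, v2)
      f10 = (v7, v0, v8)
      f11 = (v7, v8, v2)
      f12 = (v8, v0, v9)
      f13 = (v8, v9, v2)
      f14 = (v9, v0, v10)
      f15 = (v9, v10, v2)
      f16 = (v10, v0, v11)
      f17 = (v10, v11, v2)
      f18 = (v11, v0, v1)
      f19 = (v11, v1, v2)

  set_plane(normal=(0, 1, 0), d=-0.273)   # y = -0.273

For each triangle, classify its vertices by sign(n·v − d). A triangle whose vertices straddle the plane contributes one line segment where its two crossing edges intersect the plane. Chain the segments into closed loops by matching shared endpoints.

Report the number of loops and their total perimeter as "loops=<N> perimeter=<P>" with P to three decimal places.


Straddling triangles (10 of 20):
  (v7,v0,v8) [++-] → (-0.375709, -0.273, 0)–(-0.781278, -0.273, 0)  len=0.4056
  (v7,v8,v2) [+-+] → (-0.781278, -0.273, 0)–(-0.375709, -0.273, 0.862417)  len=0.9530
  (v8,v0,v9) [-+-] → (-0.375709, -0.273, 0)–(-0.0886904, -0.273, 0)  len=0.2870
  (v8,v9,v2) [--+] → (-0.0886904, -0.273, 1.23959)–(-0.375709, -0.273, 0.862417)  len=0.4740
  (v9,v0,v10) [-+-] → (-0.0886904, -0.273, 0)–(0.0886904, -0.273, 0)  len=0.1774
  (v9,v10,v2) [--+] → (0.0886904, -0.273, 1.23959)–(-0.0886904, -0.273, 1.23959)  len=0.1774
  (v10,v0,v11) [-+-] → (0.0886904, -0.273, 0)–(0.375709, -0.273, 0)  len=0.2870
  (v10,v11,v2) [--+] → (0.375709, -0.273, 0.862417)–(0.0886904, -0.273, 1.23959)  len=0.4740
  (v11,v0,v1) [-++] → (0.375709, -0.273, 0)–(0.781278, -0.273, 0)  len=0.4056
  (v11,v1,v2) [-++] → (0.781278, -0.273, 0)–(0.375709, -0.273, 0.862417)  len=0.9530

Chained into 1 loop(s):
  loop 1: 10 segments, perimeter = 4.5939
Total perimeter = 4.594

loops=1 perimeter=4.594


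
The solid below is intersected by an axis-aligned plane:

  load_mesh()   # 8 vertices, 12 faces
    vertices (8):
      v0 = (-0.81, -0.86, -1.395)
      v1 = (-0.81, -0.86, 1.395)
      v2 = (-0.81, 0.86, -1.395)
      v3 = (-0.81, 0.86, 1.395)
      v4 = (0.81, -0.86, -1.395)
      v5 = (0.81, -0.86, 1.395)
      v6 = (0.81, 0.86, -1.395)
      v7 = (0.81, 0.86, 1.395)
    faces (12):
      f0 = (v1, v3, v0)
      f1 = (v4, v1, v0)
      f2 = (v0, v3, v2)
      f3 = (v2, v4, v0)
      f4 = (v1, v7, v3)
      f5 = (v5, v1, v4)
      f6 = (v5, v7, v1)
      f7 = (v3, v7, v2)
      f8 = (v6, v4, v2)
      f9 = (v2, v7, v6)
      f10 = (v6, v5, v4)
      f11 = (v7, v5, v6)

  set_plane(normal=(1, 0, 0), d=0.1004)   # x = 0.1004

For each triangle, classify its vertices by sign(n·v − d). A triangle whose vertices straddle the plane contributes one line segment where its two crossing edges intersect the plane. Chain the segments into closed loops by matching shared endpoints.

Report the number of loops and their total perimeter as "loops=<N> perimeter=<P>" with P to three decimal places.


Straddling triangles (8 of 12):
  (v4,v1,v0) [+--] → (0.1004, -0.86, -0.172911)–(0.1004, -0.86, -1.395)  len=1.2221
  (v2,v4,v0) [-+-] → (0.1004, -0.106598, -1.395)–(0.1004, -0.86, -1.395)  len=0.7534
  (v1,v7,v3) [-+-] → (0.1004, 0.106598, 1.395)–(0.1004, 0.86, 1.395)  len=0.7534
  (v5,v1,v4) [+-+] → (0.1004, -0.86, 1.395)–(0.1004, -0.86, -0.172911)  len=1.5679
  (v5,v7,v1) [++-] → (0.1004, 0.106598, 1.395)–(0.1004, -0.86, 1.395)  len=0.9666
  (v3,v7,v2) [-+-] → (0.1004, 0.86, 1.395)–(0.1004, 0.86, 0.172911)  len=1.2221
  (v6,v4,v2) [++-] → (0.1004, -0.106598, -1.395)–(0.1004, 0.86, -1.395)  len=0.9666
  (v2,v7,v6) [-++] → (0.1004, 0.86, 0.172911)–(0.1004, 0.86, -1.395)  len=1.5679

Chained into 1 loop(s):
  loop 1: 8 segments, perimeter = 9.0200
Total perimeter = 9.020

loops=1 perimeter=9.020


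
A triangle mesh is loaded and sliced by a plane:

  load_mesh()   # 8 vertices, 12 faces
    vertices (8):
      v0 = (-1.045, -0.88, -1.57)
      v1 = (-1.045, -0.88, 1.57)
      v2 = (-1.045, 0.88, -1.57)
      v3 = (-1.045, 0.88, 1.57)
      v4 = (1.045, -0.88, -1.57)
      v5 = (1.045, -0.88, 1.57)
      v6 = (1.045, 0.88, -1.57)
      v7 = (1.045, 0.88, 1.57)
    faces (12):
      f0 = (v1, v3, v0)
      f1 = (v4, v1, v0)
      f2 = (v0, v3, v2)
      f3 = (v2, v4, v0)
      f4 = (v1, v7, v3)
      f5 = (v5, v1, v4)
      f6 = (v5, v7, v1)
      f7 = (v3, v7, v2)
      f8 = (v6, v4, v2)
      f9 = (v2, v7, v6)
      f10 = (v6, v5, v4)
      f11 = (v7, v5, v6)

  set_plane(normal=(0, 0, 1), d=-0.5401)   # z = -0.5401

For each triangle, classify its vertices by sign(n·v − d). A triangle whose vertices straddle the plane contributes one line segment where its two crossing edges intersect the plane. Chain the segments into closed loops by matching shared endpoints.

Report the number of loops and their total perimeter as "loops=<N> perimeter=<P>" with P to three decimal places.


loops=1 perimeter=7.700

Straddling triangles (8 of 12):
  (v1,v3,v0) [++-] → (-1.045, -0.302731, -0.5401)–(-1.045, -0.88, -0.5401)  len=0.5773
  (v4,v1,v0) [-+-] → (0.359493, -0.88, -0.5401)–(-1.045, -0.88, -0.5401)  len=1.4045
  (v0,v3,v2) [-+-] → (-1.045, -0.302731, -0.5401)–(-1.045, 0.88, -0.5401)  len=1.1827
  (v5,v1,v4) [++-] → (0.359493, -0.88, -0.5401)–(1.045, -0.88, -0.5401)  len=0.6855
  (v3,v7,v2) [++-] → (-0.359493, 0.88, -0.5401)–(-1.045, 0.88, -0.5401)  len=0.6855
  (v2,v7,v6) [-+-] → (-0.359493, 0.88, -0.5401)–(1.045, 0.88, -0.5401)  len=1.4045
  (v6,v5,v4) [-+-] → (1.045, 0.302731, -0.5401)–(1.045, -0.88, -0.5401)  len=1.1827
  (v7,v5,v6) [++-] → (1.045, 0.302731, -0.5401)–(1.045, 0.88, -0.5401)  len=0.5773

Chained into 1 loop(s):
  loop 1: 8 segments, perimeter = 7.7000
Total perimeter = 7.700


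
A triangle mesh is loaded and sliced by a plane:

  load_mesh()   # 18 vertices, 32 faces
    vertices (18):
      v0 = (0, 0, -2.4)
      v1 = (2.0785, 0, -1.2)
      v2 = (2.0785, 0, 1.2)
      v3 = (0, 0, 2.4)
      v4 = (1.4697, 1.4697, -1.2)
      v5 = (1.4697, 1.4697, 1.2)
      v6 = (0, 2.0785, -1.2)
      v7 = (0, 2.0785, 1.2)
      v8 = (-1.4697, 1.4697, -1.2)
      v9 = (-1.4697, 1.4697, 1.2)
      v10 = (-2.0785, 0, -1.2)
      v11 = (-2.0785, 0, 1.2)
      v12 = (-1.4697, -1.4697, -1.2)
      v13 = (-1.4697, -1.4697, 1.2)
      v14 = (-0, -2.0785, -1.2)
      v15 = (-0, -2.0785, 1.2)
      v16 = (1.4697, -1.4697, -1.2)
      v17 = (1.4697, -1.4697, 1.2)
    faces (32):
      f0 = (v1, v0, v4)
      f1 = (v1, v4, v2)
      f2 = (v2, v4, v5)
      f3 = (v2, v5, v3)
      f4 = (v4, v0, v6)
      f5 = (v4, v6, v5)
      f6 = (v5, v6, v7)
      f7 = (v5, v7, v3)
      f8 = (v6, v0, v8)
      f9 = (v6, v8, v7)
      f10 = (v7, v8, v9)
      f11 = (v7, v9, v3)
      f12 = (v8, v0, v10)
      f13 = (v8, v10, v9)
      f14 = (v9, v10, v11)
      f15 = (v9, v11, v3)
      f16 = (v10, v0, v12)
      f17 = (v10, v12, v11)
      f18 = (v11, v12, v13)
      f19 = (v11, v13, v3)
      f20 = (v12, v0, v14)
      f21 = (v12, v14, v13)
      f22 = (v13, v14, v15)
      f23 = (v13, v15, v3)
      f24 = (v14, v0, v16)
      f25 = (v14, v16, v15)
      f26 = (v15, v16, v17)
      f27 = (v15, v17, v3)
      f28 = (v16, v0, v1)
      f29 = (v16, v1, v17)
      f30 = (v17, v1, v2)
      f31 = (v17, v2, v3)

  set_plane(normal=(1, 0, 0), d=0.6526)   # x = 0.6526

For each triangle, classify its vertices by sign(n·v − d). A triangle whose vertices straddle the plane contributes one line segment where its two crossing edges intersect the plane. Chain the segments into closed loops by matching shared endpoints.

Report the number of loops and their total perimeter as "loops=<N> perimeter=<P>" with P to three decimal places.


loops=1 perimeter=12.821

Straddling triangles (12 of 32):
  (v1,v0,v4) [+-+] → (0.6526, 0, -2.02323)–(0.6526, 0.6526, -1.86716)  len=0.6710
  (v2,v5,v3) [++-] → (0.6526, 0.6526, 1.86716)–(0.6526, 0, 2.02323)  len=0.6710
  (v4,v0,v6) [+--] → (0.6526, 0.6526, -1.86716)–(0.6526, 1.80817, -1.2)  len=1.3343
  (v4,v6,v5) [+-+] → (0.6526, 1.80817, -1.2)–(0.6526, 1.80817, -0.134313)  len=1.0657
  (v5,v6,v7) [+--] → (0.6526, 1.80817, -0.134313)–(0.6526, 1.80817, 1.2)  len=1.3343
  (v5,v7,v3) [+--] → (0.6526, 1.80817, 1.2)–(0.6526, 0.6526, 1.86716)  len=1.3343
  (v14,v0,v16) [--+] → (0.6526, -0.6526, -1.86716)–(0.6526, -1.80817, -1.2)  len=1.3343
  (v14,v16,v15) [-+-] → (0.6526, -1.80817, -1.2)–(0.6526, -1.80817, 0.134313)  len=1.3343
  (v15,v16,v17) [-++] → (0.6526, -1.80817, 0.134313)–(0.6526, -1.80817, 1.2)  len=1.0657
  (v15,v17,v3) [-+-] → (0.6526, -1.80817, 1.2)–(0.6526, -0.6526, 1.86716)  len=1.3343
  (v16,v0,v1) [+-+] → (0.6526, -0.6526, -1.86716)–(0.6526, 0, -2.02323)  len=0.6710
  (v17,v2,v3) [++-] → (0.6526, 0, 2.02323)–(0.6526, -0.6526, 1.86716)  len=0.6710

Chained into 1 loop(s):
  loop 1: 12 segments, perimeter = 12.8213
Total perimeter = 12.821


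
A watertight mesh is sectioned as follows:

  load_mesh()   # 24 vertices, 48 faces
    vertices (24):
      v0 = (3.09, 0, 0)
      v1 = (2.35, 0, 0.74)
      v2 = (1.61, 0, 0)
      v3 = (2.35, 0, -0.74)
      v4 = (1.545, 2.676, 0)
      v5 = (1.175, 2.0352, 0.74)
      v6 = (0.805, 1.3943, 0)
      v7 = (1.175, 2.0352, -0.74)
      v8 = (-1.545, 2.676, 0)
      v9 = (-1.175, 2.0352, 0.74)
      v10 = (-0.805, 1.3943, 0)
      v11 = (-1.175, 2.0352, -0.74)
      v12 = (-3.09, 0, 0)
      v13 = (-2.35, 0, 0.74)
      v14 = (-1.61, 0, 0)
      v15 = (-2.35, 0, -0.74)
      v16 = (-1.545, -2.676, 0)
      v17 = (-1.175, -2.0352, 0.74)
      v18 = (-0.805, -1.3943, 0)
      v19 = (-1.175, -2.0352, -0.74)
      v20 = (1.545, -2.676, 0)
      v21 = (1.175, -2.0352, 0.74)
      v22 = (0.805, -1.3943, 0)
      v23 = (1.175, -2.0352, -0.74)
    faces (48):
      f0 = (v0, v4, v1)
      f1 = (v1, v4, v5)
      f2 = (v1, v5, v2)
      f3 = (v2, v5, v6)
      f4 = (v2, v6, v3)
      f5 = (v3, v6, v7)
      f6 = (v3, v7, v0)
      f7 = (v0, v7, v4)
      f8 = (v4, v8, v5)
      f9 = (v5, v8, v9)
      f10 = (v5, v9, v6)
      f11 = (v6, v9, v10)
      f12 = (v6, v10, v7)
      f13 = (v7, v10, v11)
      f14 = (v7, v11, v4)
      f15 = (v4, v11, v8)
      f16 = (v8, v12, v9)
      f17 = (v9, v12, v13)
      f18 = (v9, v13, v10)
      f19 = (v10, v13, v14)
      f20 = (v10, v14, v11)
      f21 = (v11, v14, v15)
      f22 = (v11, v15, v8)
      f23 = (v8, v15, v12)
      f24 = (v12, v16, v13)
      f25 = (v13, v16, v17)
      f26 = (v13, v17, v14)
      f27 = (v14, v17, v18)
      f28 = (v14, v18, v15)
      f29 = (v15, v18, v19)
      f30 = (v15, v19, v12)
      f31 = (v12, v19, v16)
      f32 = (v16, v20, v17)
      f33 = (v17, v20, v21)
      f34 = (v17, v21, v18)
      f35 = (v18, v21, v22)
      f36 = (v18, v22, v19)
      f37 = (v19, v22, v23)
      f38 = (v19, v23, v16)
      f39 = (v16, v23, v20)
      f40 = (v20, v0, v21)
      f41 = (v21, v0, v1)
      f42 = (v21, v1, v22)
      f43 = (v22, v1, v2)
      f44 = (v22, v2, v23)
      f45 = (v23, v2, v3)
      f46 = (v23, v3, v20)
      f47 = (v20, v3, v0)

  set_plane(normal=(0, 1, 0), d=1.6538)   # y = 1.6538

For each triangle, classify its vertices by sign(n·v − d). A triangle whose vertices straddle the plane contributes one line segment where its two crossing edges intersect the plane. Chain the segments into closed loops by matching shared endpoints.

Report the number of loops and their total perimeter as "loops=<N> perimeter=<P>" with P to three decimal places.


loops=1 perimeter=10.496

Straddling triangles (18 of 48):
  (v0,v4,v1) [-+-] → (2.13517, 1.6538, 0)–(1.8525, 1.6538, 0.282671)  len=0.3998
  (v1,v4,v5) [-++] → (1.8525, 1.6538, 0.282671)–(1.3952, 1.6538, 0.74)  len=0.6467
  (v1,v5,v2) [-+-] → (1.3952, 1.6538, 0.74)–(1.25652, 1.6538, 0.601323)  len=0.1961
  (v2,v5,v6) [-+-] → (1.25652, 1.6538, 0.601323)–(0.954813, 1.6538, 0.299626)  len=0.4267
  (v3,v6,v7) [--+] → (0.954813, 1.6538, -0.299626)–(1.3952, 1.6538, -0.74)  len=0.6228
  (v3,v7,v0) [-+-] → (1.3952, 1.6538, -0.74)–(1.53387, 1.6538, -0.601323)  len=0.1961
  (v0,v7,v4) [-++] → (1.53387, 1.6538, -0.601323)–(2.13517, 1.6538, 0)  len=0.8504
  (v5,v9,v6) [++-] → (0.00329927, 1.6538, 0.299626)–(0.954813, 1.6538, 0.299626)  len=0.9515
  (v6,v9,v10) [-+-] → (0.00329927, 1.6538, 0.299626)–(-0.954813, 1.6538, 0.299626)  len=0.9581
  (v6,v10,v7) [--+] → (-0.00329927, 1.6538, -0.299626)–(0.954813, 1.6538, -0.299626)  len=0.9581
  (v7,v10,v11) [+-+] → (-0.00329927, 1.6538, -0.299626)–(-0.954813, 1.6538, -0.299626)  len=0.9515
  (v8,v12,v9) [+-+] → (-2.13517, 1.6538, 0)–(-1.53387, 1.6538, 0.601323)  len=0.8504
  (v9,v12,v13) [+--] → (-1.53387, 1.6538, 0.601323)–(-1.3952, 1.6538, 0.74)  len=0.1961
  (v9,v13,v10) [+--] → (-1.3952, 1.6538, 0.74)–(-0.954813, 1.6538, 0.299626)  len=0.6228
  (v10,v14,v11) [--+] → (-1.25652, 1.6538, -0.601323)–(-0.954813, 1.6538, -0.299626)  len=0.4267
  (v11,v14,v15) [+--] → (-1.25652, 1.6538, -0.601323)–(-1.3952, 1.6538, -0.74)  len=0.1961
  (v11,v15,v8) [+-+] → (-1.3952, 1.6538, -0.74)–(-1.8525, 1.6538, -0.282671)  len=0.6467
  (v8,v15,v12) [+--] → (-1.8525, 1.6538, -0.282671)–(-2.13517, 1.6538, 0)  len=0.3998

Chained into 1 loop(s):
  loop 1: 18 segments, perimeter = 10.4964
Total perimeter = 10.496


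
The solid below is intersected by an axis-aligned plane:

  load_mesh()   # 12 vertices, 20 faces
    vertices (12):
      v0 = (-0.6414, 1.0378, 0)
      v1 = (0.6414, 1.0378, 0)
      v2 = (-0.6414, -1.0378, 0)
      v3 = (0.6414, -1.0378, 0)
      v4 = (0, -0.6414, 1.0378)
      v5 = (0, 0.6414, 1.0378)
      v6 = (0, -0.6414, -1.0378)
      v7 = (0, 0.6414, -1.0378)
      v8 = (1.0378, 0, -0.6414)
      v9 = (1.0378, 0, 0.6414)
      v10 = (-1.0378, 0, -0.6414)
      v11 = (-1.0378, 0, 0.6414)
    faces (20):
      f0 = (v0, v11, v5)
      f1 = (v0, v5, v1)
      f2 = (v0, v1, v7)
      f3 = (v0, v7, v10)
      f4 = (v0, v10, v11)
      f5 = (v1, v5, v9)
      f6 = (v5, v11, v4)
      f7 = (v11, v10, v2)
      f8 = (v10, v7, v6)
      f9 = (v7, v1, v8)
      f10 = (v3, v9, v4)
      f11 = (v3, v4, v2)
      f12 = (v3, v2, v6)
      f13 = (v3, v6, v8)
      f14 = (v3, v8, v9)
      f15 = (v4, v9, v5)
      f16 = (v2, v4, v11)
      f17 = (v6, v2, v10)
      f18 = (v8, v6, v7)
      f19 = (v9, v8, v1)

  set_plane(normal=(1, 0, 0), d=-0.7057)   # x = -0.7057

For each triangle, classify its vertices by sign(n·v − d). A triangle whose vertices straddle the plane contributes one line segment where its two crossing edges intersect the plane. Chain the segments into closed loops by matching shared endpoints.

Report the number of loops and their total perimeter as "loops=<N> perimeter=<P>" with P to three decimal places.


loops=1 perimeter=4.994

Straddling triangles (8 of 20):
  (v0,v11,v5) [+-+] → (-0.7057, 0.869459, 0.104041)–(-0.7057, 0.20525, 0.76825)  len=0.9393
  (v0,v7,v10) [++-] → (-0.7057, 0.20525, -0.76825)–(-0.7057, 0.869459, -0.104041)  len=0.9393
  (v0,v10,v11) [+--] → (-0.7057, 0.869459, -0.104041)–(-0.7057, 0.869459, 0.104041)  len=0.2081
  (v5,v11,v4) [+-+] → (-0.7057, 0.20525, 0.76825)–(-0.7057, -0.20525, 0.76825)  len=0.4105
  (v11,v10,v2) [--+] → (-0.7057, -0.869459, -0.104041)–(-0.7057, -0.869459, 0.104041)  len=0.2081
  (v10,v7,v6) [-++] → (-0.7057, 0.20525, -0.76825)–(-0.7057, -0.20525, -0.76825)  len=0.4105
  (v2,v4,v11) [++-] → (-0.7057, -0.20525, 0.76825)–(-0.7057, -0.869459, 0.104041)  len=0.9393
  (v6,v2,v10) [++-] → (-0.7057, -0.869459, -0.104041)–(-0.7057, -0.20525, -0.76825)  len=0.9393

Chained into 1 loop(s):
  loop 1: 8 segments, perimeter = 4.9945
Total perimeter = 4.994


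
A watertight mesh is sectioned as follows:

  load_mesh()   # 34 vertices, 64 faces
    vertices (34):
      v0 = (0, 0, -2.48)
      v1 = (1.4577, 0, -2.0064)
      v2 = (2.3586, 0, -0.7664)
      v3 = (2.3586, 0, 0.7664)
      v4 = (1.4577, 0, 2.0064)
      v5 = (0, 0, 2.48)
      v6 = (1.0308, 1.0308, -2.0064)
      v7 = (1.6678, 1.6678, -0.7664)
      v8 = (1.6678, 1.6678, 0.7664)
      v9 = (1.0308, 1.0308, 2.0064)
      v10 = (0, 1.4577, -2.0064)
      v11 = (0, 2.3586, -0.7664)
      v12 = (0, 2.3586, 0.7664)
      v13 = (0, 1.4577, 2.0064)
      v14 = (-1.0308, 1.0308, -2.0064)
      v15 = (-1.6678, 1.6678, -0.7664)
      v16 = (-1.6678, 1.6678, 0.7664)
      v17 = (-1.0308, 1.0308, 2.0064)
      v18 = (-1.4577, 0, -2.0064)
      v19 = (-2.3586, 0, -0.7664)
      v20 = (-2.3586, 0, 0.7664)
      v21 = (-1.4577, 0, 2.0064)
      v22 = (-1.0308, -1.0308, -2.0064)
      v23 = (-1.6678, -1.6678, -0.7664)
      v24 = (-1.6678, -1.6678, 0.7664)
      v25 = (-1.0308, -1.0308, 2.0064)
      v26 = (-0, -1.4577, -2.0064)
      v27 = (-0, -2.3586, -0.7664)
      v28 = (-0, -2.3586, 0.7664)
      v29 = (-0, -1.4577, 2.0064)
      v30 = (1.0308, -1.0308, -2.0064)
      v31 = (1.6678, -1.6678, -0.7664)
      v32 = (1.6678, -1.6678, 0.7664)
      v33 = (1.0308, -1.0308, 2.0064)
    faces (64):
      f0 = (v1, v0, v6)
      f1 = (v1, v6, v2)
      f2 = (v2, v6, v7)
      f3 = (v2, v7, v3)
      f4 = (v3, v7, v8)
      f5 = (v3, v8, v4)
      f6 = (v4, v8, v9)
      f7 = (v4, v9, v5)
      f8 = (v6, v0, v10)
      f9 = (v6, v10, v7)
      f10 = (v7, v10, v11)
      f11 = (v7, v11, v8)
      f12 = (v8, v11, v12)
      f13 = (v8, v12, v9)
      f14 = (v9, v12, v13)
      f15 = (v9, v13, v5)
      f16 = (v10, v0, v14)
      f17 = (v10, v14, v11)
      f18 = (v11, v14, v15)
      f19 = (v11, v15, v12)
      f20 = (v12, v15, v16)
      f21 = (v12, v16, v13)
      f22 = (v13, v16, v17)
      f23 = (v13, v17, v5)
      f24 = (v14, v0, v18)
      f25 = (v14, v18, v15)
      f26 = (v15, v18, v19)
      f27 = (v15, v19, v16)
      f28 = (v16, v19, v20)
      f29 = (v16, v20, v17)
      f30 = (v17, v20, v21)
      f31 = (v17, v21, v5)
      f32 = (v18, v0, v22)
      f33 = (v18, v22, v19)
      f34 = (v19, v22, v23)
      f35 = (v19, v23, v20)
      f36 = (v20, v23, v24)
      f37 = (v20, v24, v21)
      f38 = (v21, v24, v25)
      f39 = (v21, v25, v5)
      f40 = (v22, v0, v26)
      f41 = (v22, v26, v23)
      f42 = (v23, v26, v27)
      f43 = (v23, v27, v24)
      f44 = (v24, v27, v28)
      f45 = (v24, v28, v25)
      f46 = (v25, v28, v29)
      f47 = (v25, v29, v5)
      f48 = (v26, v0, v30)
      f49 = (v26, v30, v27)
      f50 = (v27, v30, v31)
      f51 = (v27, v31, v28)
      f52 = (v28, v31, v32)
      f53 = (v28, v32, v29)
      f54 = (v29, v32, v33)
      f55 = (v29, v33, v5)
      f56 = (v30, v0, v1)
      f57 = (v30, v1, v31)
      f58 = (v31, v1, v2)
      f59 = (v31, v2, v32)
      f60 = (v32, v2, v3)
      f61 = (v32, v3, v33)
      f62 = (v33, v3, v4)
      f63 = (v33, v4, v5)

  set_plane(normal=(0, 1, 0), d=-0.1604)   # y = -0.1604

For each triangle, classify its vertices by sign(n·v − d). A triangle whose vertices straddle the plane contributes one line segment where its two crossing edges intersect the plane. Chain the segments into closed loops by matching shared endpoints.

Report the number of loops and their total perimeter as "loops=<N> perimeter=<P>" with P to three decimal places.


Straddling triangles (20 of 64):
  (v18,v0,v22) [++-] → (-0.1604, -0.1604, -2.4063)–(-1.39127, -0.1604, -2.0064)  len=1.2942
  (v18,v22,v19) [+-+] → (-1.39127, -0.1604, -2.0064)–(-2.15198, -0.1604, -0.959353)  len=1.2942
  (v19,v22,v23) [+--] → (-2.15198, -0.1604, -0.959353)–(-2.29216, -0.1604, -0.7664)  len=0.2385
  (v19,v23,v20) [+-+] → (-2.29216, -0.1604, -0.7664)–(-2.29216, -0.1604, 0.618984)  len=1.3854
  (v20,v23,v24) [+--] → (-2.29216, -0.1604, 0.618984)–(-2.29216, -0.1604, 0.7664)  len=0.1474
  (v20,v24,v21) [+-+] → (-2.29216, -0.1604, 0.7664)–(-1.47791, -0.1604, 1.88714)  len=1.3853
  (v21,v24,v25) [+--] → (-1.47791, -0.1604, 1.88714)–(-1.39127, -0.1604, 2.0064)  len=0.1474
  (v21,v25,v5) [+-+] → (-1.39127, -0.1604, 2.0064)–(-0.1604, -0.1604, 2.4063)  len=1.2942
  (v22,v0,v26) [-+-] → (-0.1604, -0.1604, -2.4063)–(0, -0.1604, -2.42789)  len=0.1618
  (v25,v29,v5) [--+] → (0, -0.1604, 2.42789)–(-0.1604, -0.1604, 2.4063)  len=0.1618
  (v26,v0,v30) [-+-] → (0, -0.1604, -2.42789)–(0.1604, -0.1604, -2.4063)  len=0.1618
  (v29,v33,v5) [--+] → (0.1604, -0.1604, 2.4063)–(0, -0.1604, 2.42789)  len=0.1618
  (v30,v0,v1) [-++] → (0.1604, -0.1604, -2.4063)–(1.39127, -0.1604, -2.0064)  len=1.2942
  (v30,v1,v31) [-+-] → (1.39127, -0.1604, -2.0064)–(1.47791, -0.1604, -1.88714)  len=0.1474
  (v31,v1,v2) [-++] → (1.47791, -0.1604, -1.88714)–(2.29216, -0.1604, -0.7664)  len=1.3853
  (v31,v2,v32) [-+-] → (2.29216, -0.1604, -0.7664)–(2.29216, -0.1604, -0.618984)  len=0.1474
  (v32,v2,v3) [-++] → (2.29216, -0.1604, -0.618984)–(2.29216, -0.1604, 0.7664)  len=1.3854
  (v32,v3,v33) [-+-] → (2.29216, -0.1604, 0.7664)–(2.15198, -0.1604, 0.959353)  len=0.2385
  (v33,v3,v4) [-++] → (2.15198, -0.1604, 0.959353)–(1.39127, -0.1604, 2.0064)  len=1.2942
  (v33,v4,v5) [-++] → (1.39127, -0.1604, 2.0064)–(0.1604, -0.1604, 2.4063)  len=1.2942

Chained into 1 loop(s):
  loop 1: 20 segments, perimeter = 15.0207
Total perimeter = 15.021

loops=1 perimeter=15.021
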